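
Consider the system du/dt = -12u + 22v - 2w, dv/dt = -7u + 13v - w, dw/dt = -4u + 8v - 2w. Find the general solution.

Coefficient matrix A = [[-12, 22, -2], [-7, 13, -1], [-4, 8, -2]].
det(A - λI) = 0 gives eigenvalues λ = -1, 2, -2.
For λ=-1: eigenvector (2,1,0).
For λ=2: eigenvector (3,2,1).
For λ=-2: eigenvector (2,1,1).
General solution: K_1e^(-t)(2,1,0) + K_2e^(2t)(3,2,1) + K_3e^(-2t)(2,1,1).

u(t) = 2K_1e^(-t) + 3K_2e^(2t) + 2K_3e^(-2t), v(t) = K_1e^(-t) + 2K_2e^(2t) + K_3e^(-2t), w(t) = K_2e^(2t) + K_3e^(-2t)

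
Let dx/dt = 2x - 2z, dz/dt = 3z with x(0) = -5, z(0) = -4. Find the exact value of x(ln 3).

A = [[2,-2],[0,3]]; eigenvalues λ = 2, 3.
Eigenvectors: (-1,0) for λ=2, (2,-1) for λ=3.
From the initial condition, c_1 = 13, c_2 = 4.
x(ln 3) = (13)(3^2)(-1) + (4)(3^3)(2) = 99.

99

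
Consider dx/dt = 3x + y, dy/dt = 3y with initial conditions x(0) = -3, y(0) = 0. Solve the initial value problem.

Coefficient matrix A = [[3, 1], [0, 3]].
Characteristic polynomial det(A - λI) = λ^2 - 6λ + 9 = 0.
Single eigenvalue λ = 3 with algebraic multiplicity 2.
Eigenvector v = (-1,0); generalized eigenvector w with (A-λI)w=v is (-2,-1).
General solution: e^(3t)[K_1·v + K_2·(t·v + w)].
Applying x(0)=-3, y(0)=0 gives K_1=3, K_2=0.

x(t) = -3e^(3t), y(t) = 0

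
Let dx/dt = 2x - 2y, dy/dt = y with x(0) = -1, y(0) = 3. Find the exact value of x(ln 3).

-45

A = [[2,-2],[0,1]]; eigenvalues λ = 1, 2.
Eigenvectors: (-2,-1) for λ=1, (-1,0) for λ=2.
From the initial condition, c_1 = -3, c_2 = 7.
x(ln 3) = (-3)(3^1)(-2) + (7)(3^2)(-1) = -45.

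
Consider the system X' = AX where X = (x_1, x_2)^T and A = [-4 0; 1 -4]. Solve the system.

Coefficient matrix A = [[-4, 0], [1, -4]].
Characteristic polynomial det(A - λI) = λ^2 + 8λ + 16 = 0.
Single eigenvalue λ = -4 with algebraic multiplicity 2.
Eigenvector v = (0,1); generalized eigenvector w with (A-λI)w=v is (1,2).
General solution: e^(-4t)[K_1·v + K_2·(t·v + w)].

x_1(t) = K_2e^(-4t), x_2(t) = K_1e^(-4t) + K_2te^(-4t) + 2K_2e^(-4t)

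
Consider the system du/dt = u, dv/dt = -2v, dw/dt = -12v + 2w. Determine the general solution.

u(t) = C_3e^(t), v(t) = C_2e^(-2t), w(t) = C_1e^(2t) + 3C_2e^(-2t)

Coefficient matrix A = [[1, 0, 0], [0, -2, 0], [0, -12, 2]].
det(A - λI) = 0 gives eigenvalues λ = 2, -2, 1.
For λ=2: eigenvector (0,0,1).
For λ=-2: eigenvector (0,1,3).
For λ=1: eigenvector (1,0,0).
General solution: C_1e^(2t)(0,0,1) + C_2e^(-2t)(0,1,3) + C_3e^(t)(1,0,0).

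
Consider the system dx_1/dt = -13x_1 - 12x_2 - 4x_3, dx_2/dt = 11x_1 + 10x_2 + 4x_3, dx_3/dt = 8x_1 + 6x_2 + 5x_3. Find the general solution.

Coefficient matrix A = [[-13, -12, -4], [11, 10, 4], [8, 6, 5]].
det(A - λI) = 0 gives eigenvalues λ = 1, -2, 3.
For λ=1: eigenvector (2,-2,-1).
For λ=-2: eigenvector (-4,3,2).
For λ=3: eigenvector (-1,1,1).
General solution: c_1e^(t)(2,-2,-1) + c_2e^(-2t)(-4,3,2) + c_3e^(3t)(-1,1,1).

x_1(t) = 2c_1e^(t) - 4c_2e^(-2t) - c_3e^(3t), x_2(t) = -2c_1e^(t) + 3c_2e^(-2t) + c_3e^(3t), x_3(t) = -c_1e^(t) + 2c_2e^(-2t) + c_3e^(3t)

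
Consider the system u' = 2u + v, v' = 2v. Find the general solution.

Coefficient matrix A = [[2, 1], [0, 2]].
Characteristic polynomial det(A - λI) = λ^2 - 4λ + 4 = 0.
Single eigenvalue λ = 2 with algebraic multiplicity 2.
Eigenvector v = (1,0); generalized eigenvector w with (A-λI)w=v is (3,1).
General solution: e^(2t)[C_1·v + C_2·(t·v + w)].

u(t) = C_1e^(2t) + C_2te^(2t) + 3C_2e^(2t), v(t) = C_2e^(2t)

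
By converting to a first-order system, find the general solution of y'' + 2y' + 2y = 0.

Let x_1 = y, x_2 = y'. Then x_1' = x_2 and x_2' = -2x_1 - 2x_2.
A = [[0,1],[-2,-2]]; det(A-λI) = λ^2 + 2λ + 2.
Eigenvalues λ = -1 ± i.

y(t) = c_1e^(-t)cos(t) + c_2e^(-t)sin(t)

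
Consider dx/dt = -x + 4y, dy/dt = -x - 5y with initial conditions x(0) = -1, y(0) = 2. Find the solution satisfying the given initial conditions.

x(t) = 6te^(-3t) - e^(-3t), y(t) = -3te^(-3t) + 2e^(-3t)

Coefficient matrix A = [[-1, 4], [-1, -5]].
Characteristic polynomial det(A - λI) = λ^2 + 6λ + 9 = 0.
Single eigenvalue λ = -3 with algebraic multiplicity 2.
Eigenvector v = (2,-1); generalized eigenvector w with (A-λI)w=v is (1,0).
General solution: e^(-3t)[c_1·v + c_2·(t·v + w)].
Applying x(0)=-1, y(0)=2 gives c_1=-2, c_2=3.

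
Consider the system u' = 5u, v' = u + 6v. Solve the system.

Coefficient matrix A = [[5, 0], [1, 6]].
Characteristic polynomial det(A - λI) = λ^2 - 11λ + 30 = 0.
Eigenvalues λ = 5, 6.
For λ=5: (A-λI) row 2 is [1, 1], so an eigenvector is (-1, 1).
For λ=6: (A-λI) row 1 is [-1, 0], so an eigenvector is (0, 1).
General solution: K_1e^(5t)(-1,1) + K_2e^(6t)(0,1).

u(t) = -K_1e^(5t), v(t) = K_1e^(5t) + K_2e^(6t)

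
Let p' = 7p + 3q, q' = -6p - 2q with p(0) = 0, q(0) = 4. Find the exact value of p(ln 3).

A = [[7,3],[-6,-2]]; eigenvalues λ = 4, 1.
Eigenvectors: (-1,1) for λ=4, (1,-2) for λ=1.
From the initial condition, c_1 = -4, c_2 = -4.
p(ln 3) = (-4)(3^4)(-1) + (-4)(3^1)(1) = 312.

312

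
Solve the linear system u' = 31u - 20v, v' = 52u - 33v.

u(t) = c_1e^(-t)sin(4t) + 2c_1e^(-t)cos(4t) + 2c_2e^(-t)sin(4t) - c_2e^(-t)cos(4t), v(t) = 2c_1e^(-t)sin(4t) + 3c_1e^(-t)cos(4t) + 3c_2e^(-t)sin(4t) - 2c_2e^(-t)cos(4t)

Coefficient matrix A = [[31, -20], [52, -33]].
Characteristic polynomial det(A - λI) = λ^2 + 2λ + 17 = 0.
Eigenvalues λ = -1 ± 4i (complex conjugate pair).
For λ=-1+4i: an eigenvector is (2,3) - i(1,2) = (2 - i, 3 - 2i).
A real fundamental pair from Re and Im of e^((-1+4i)t)v: X_1 = e^(-t)(cos(4t)·(2,3) + sin(4t)·(1,2)), X_2 = e^(-t)(sin(4t)·(2,3) - cos(4t)·(1,2)).
General solution: c_1X_1 + c_2X_2.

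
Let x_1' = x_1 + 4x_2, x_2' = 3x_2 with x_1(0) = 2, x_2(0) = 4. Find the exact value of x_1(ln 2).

A = [[1,4],[0,3]]; eigenvalues λ = 3, 1.
Eigenvectors: (-2,-1) for λ=3, (-1,0) for λ=1.
From the initial condition, c_1 = -4, c_2 = 6.
x_1(ln 2) = (-4)(2^3)(-2) + (6)(2^1)(-1) = 52.

52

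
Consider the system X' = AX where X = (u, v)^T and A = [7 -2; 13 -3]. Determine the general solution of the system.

u(t) = c_1e^(2t)sin(t) - c_1e^(2t)cos(t) - c_2e^(2t)sin(t) - c_2e^(2t)cos(t), v(t) = 2c_1e^(2t)sin(t) - 3c_1e^(2t)cos(t) - 3c_2e^(2t)sin(t) - 2c_2e^(2t)cos(t)

Coefficient matrix A = [[7, -2], [13, -3]].
Characteristic polynomial det(A - λI) = λ^2 - 4λ + 5 = 0.
Eigenvalues λ = 2 ± i (complex conjugate pair).
For λ=2+i: an eigenvector is (-1,-3) - i(1,2) = (-1 - i, -3 - 2i).
A real fundamental pair from Re and Im of e^((2+i)t)v: X_1 = e^(2t)(cos(t)·(-1,-3) + sin(t)·(1,2)), X_2 = e^(2t)(sin(t)·(-1,-3) - cos(t)·(1,2)).
General solution: c_1X_1 + c_2X_2.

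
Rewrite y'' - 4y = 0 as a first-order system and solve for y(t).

y(t) = c_1e^(2t) + c_2e^(-2t)

Let x_1 = y, x_2 = y'. Then x_1' = x_2 and x_2' = 4x_1.
A = [[0,1],[4,0]]; det(A-λI) = λ^2 - 4.
Eigenvalues λ = 2, -2 with eigenvectors (1,2), (1,-2).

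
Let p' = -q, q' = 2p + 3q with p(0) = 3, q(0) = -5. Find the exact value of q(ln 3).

A = [[0,-1],[2,3]]; eigenvalues λ = 2, 1.
Eigenvectors: (1,-2) for λ=2, (-1,1) for λ=1.
From the initial condition, c_1 = 2, c_2 = -1.
q(ln 3) = (2)(3^2)(-2) + (-1)(3^1)(1) = -39.

-39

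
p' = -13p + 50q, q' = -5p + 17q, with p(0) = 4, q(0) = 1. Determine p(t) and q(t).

p(t) = -2e^(2t)sin(5t) + 4e^(2t)cos(5t), q(t) = -e^(2t)sin(5t) + e^(2t)cos(5t)

Coefficient matrix A = [[-13, 50], [-5, 17]].
Characteristic polynomial det(A - λI) = λ^2 - 4λ + 29 = 0.
Eigenvalues λ = 2 ± 5i (complex conjugate pair).
For λ=2+5i: an eigenvector is (-1,0) - i(3,1) = (-1 - 3i, 0 - i).
A real fundamental pair from Re and Im of e^((2+5i)t)v: X_1 = e^(2t)(cos(5t)·(-1,0) + sin(5t)·(3,1)), X_2 = e^(2t)(sin(5t)·(-1,0) - cos(5t)·(3,1)).
General solution: C_1X_1 + C_2X_2.
Applying p(0)=4, q(0)=1 gives C_1=-1, C_2=-1.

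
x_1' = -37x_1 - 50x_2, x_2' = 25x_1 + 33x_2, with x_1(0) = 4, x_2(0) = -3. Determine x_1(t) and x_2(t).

x_1(t) = 2e^(-2t)sin(5t) + 4e^(-2t)cos(5t), x_2(t) = -e^(-2t)sin(5t) - 3e^(-2t)cos(5t)

Coefficient matrix A = [[-37, -50], [25, 33]].
Characteristic polynomial det(A - λI) = λ^2 + 4λ + 29 = 0.
Eigenvalues λ = -2 ± 5i (complex conjugate pair).
For λ=-2+5i: an eigenvector is (-3,2) - i(1,-1) = (-3 - i, 2 + i).
A real fundamental pair from Re and Im of e^((-2+5i)t)v: X_1 = e^(-2t)(cos(5t)·(-3,2) + sin(5t)·(1,-1)), X_2 = e^(-2t)(sin(5t)·(-3,2) - cos(5t)·(1,-1)).
General solution: c_1X_1 + c_2X_2.
Applying x_1(0)=4, x_2(0)=-3 gives c_1=-1, c_2=-1.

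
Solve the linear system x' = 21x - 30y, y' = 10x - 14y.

Coefficient matrix A = [[21, -30], [10, -14]].
Characteristic polynomial det(A - λI) = λ^2 - 7λ + 6 = 0.
Eigenvalues λ = 6, 1.
For λ=6: (A-λI) row 1 is [15, -30], so an eigenvector is (2, 1).
For λ=1: (A-λI) row 1 is [20, -30], so an eigenvector is (3, 2).
General solution: c_1e^(6t)(2,1) + c_2e^(t)(3,2).

x(t) = 2c_1e^(6t) + 3c_2e^(t), y(t) = c_1e^(6t) + 2c_2e^(t)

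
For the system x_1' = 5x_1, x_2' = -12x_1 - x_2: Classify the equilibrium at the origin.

A = [[5,0],[-12,-1]]; det(A-λI) = λ^2 - 4λ - 5.
λ = 5, -1: opposite signs.

saddle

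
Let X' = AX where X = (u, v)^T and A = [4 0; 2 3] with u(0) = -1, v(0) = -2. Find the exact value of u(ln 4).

-256

A = [[4,0],[2,3]]; eigenvalues λ = 4, 3.
Eigenvectors: (-1,-2) for λ=4, (0,1) for λ=3.
From the initial condition, c_1 = 1, c_2 = 0.
u(ln 4) = (1)(4^4)(-1) + (0)(4^3)(0) = -256.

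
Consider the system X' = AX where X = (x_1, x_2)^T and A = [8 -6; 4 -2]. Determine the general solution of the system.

x_1(t) = -c_1e^(2t) - 3c_2e^(4t), x_2(t) = -c_1e^(2t) - 2c_2e^(4t)

Coefficient matrix A = [[8, -6], [4, -2]].
Characteristic polynomial det(A - λI) = λ^2 - 6λ + 8 = 0.
Eigenvalues λ = 2, 4.
For λ=2: (A-λI) row 1 is [6, -6], so an eigenvector is (-1, -1).
For λ=4: (A-λI) row 1 is [4, -6], so an eigenvector is (-3, -2).
General solution: c_1e^(2t)(-1,-1) + c_2e^(4t)(-3,-2).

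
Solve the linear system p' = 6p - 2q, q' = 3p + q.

p(t) = -C_1e^(4t) + 2C_2e^(3t), q(t) = -C_1e^(4t) + 3C_2e^(3t)

Coefficient matrix A = [[6, -2], [3, 1]].
Characteristic polynomial det(A - λI) = λ^2 - 7λ + 12 = 0.
Eigenvalues λ = 4, 3.
For λ=4: (A-λI) row 1 is [2, -2], so an eigenvector is (-1, -1).
For λ=3: (A-λI) row 1 is [3, -2], so an eigenvector is (2, 3).
General solution: C_1e^(4t)(-1,-1) + C_2e^(3t)(2,3).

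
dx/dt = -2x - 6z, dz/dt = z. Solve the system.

Coefficient matrix A = [[-2, -6], [0, 1]].
Characteristic polynomial det(A - λI) = λ^2 + λ - 2 = 0.
Eigenvalues λ = -2, 1.
For λ=-2: (A-λI) row 1 is [0, -6], so an eigenvector is (1, 0).
For λ=1: (A-λI) row 1 is [-3, -6], so an eigenvector is (-2, 1).
General solution: K_1e^(-2t)(1,0) + K_2e^(t)(-2,1).

x(t) = K_1e^(-2t) - 2K_2e^(t), z(t) = K_2e^(t)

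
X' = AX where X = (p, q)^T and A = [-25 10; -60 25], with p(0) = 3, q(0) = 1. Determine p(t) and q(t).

p(t) = -5e^(5t) + 8e^(-5t), q(t) = -15e^(5t) + 16e^(-5t)

Coefficient matrix A = [[-25, 10], [-60, 25]].
Characteristic polynomial det(A - λI) = λ^2 - 25 = 0.
Eigenvalues λ = 5, -5.
For λ=5: (A-λI) row 1 is [-30, 10], so an eigenvector is (-1, -3).
For λ=-5: (A-λI) row 1 is [-20, 10], so an eigenvector is (-1, -2).
General solution: c_1e^(5t)(-1,-3) + c_2e^(-5t)(-1,-2).
Applying p(0)=3, q(0)=1 gives c_1=5, c_2=-8.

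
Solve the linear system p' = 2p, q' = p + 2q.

p(t) = -K_2e^(2t), q(t) = -K_1e^(2t) - K_2te^(2t) - 2K_2e^(2t)

Coefficient matrix A = [[2, 0], [1, 2]].
Characteristic polynomial det(A - λI) = λ^2 - 4λ + 4 = 0.
Single eigenvalue λ = 2 with algebraic multiplicity 2.
Eigenvector v = (0,-1); generalized eigenvector w with (A-λI)w=v is (-1,-2).
General solution: e^(2t)[K_1·v + K_2·(t·v + w)].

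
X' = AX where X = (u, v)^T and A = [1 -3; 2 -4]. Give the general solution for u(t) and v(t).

u(t) = -K_1e^(-2t) - 3K_2e^(-t), v(t) = -K_1e^(-2t) - 2K_2e^(-t)

Coefficient matrix A = [[1, -3], [2, -4]].
Characteristic polynomial det(A - λI) = λ^2 + 3λ + 2 = 0.
Eigenvalues λ = -2, -1.
For λ=-2: (A-λI) row 1 is [3, -3], so an eigenvector is (-1, -1).
For λ=-1: (A-λI) row 1 is [2, -3], so an eigenvector is (-3, -2).
General solution: K_1e^(-2t)(-1,-1) + K_2e^(-t)(-3,-2).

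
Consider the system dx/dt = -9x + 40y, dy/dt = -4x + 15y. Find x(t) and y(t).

x(t) = -K_1e^(3t)sin(4t) - 3K_1e^(3t)cos(4t) - 3K_2e^(3t)sin(4t) + K_2e^(3t)cos(4t), y(t) = -K_1e^(3t)cos(4t) - K_2e^(3t)sin(4t)

Coefficient matrix A = [[-9, 40], [-4, 15]].
Characteristic polynomial det(A - λI) = λ^2 - 6λ + 25 = 0.
Eigenvalues λ = 3 ± 4i (complex conjugate pair).
For λ=3+4i: an eigenvector is (-3,-1) - i(-1,0) = (-3 + i, -1).
A real fundamental pair from Re and Im of e^((3+4i)t)v: X_1 = e^(3t)(cos(4t)·(-3,-1) + sin(4t)·(-1,0)), X_2 = e^(3t)(sin(4t)·(-3,-1) - cos(4t)·(-1,0)).
General solution: K_1X_1 + K_2X_2.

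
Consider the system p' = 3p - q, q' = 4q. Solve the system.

Coefficient matrix A = [[3, -1], [0, 4]].
Characteristic polynomial det(A - λI) = λ^2 - 7λ + 12 = 0.
Eigenvalues λ = 4, 3.
For λ=4: (A-λI) row 1 is [-1, -1], so an eigenvector is (-1, 1).
For λ=3: (A-λI) row 1 is [0, -1], so an eigenvector is (1, 0).
General solution: c_1e^(4t)(-1,1) + c_2e^(3t)(1,0).

p(t) = -c_1e^(4t) + c_2e^(3t), q(t) = c_1e^(4t)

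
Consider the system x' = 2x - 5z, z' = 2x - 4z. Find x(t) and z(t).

Coefficient matrix A = [[2, -5], [2, -4]].
Characteristic polynomial det(A - λI) = λ^2 + 2λ + 2 = 0.
Eigenvalues λ = -1 ± i (complex conjugate pair).
For λ=-1+i: an eigenvector is (2,1) - i(1,1) = (2 - i, 1 - i).
A real fundamental pair from Re and Im of e^((-1+i)t)v: X_1 = e^(-t)(cos(t)·(2,1) + sin(t)·(1,1)), X_2 = e^(-t)(sin(t)·(2,1) - cos(t)·(1,1)).
General solution: c_1X_1 + c_2X_2.

x(t) = c_1e^(-t)sin(t) + 2c_1e^(-t)cos(t) + 2c_2e^(-t)sin(t) - c_2e^(-t)cos(t), z(t) = c_1e^(-t)sin(t) + c_1e^(-t)cos(t) + c_2e^(-t)sin(t) - c_2e^(-t)cos(t)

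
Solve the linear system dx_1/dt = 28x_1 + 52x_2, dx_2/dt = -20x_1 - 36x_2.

x_1(t) = -3c_1e^(-4t)sin(4t) - 2c_1e^(-4t)cos(4t) - 2c_2e^(-4t)sin(4t) + 3c_2e^(-4t)cos(4t), x_2(t) = 2c_1e^(-4t)sin(4t) + c_1e^(-4t)cos(4t) + c_2e^(-4t)sin(4t) - 2c_2e^(-4t)cos(4t)

Coefficient matrix A = [[28, 52], [-20, -36]].
Characteristic polynomial det(A - λI) = λ^2 + 8λ + 32 = 0.
Eigenvalues λ = -4 ± 4i (complex conjugate pair).
For λ=-4+4i: an eigenvector is (-2,1) - i(-3,2) = (-2 + 3i, 1 - 2i).
A real fundamental pair from Re and Im of e^((-4+4i)t)v: X_1 = e^(-4t)(cos(4t)·(-2,1) + sin(4t)·(-3,2)), X_2 = e^(-4t)(sin(4t)·(-2,1) - cos(4t)·(-3,2)).
General solution: c_1X_1 + c_2X_2.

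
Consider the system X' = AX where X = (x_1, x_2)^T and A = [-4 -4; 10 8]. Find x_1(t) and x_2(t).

Coefficient matrix A = [[-4, -4], [10, 8]].
Characteristic polynomial det(A - λI) = λ^2 - 4λ + 8 = 0.
Eigenvalues λ = 2 ± 2i (complex conjugate pair).
For λ=2+2i: an eigenvector is (-1,2) - i(-1,1) = (-1 + i, 2 - i).
A real fundamental pair from Re and Im of e^((2+2i)t)v: X_1 = e^(2t)(cos(2t)·(-1,2) + sin(2t)·(-1,1)), X_2 = e^(2t)(sin(2t)·(-1,2) - cos(2t)·(-1,1)).
General solution: C_1X_1 + C_2X_2.

x_1(t) = -C_1e^(2t)sin(2t) - C_1e^(2t)cos(2t) - C_2e^(2t)sin(2t) + C_2e^(2t)cos(2t), x_2(t) = C_1e^(2t)sin(2t) + 2C_1e^(2t)cos(2t) + 2C_2e^(2t)sin(2t) - C_2e^(2t)cos(2t)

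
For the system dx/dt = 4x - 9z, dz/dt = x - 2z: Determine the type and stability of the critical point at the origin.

A = [[4,-9],[1,-2]]; det(A-λI) = λ^2 - 2λ + 1.
repeated λ = 1 with a single eigenvector.

unstable improper node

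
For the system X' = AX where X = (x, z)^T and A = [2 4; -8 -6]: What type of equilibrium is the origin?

A = [[2,4],[-8,-6]]; det(A-λI) = λ^2 + 4λ + 20.
λ = -2 ± 4i: negative real part.

stable spiral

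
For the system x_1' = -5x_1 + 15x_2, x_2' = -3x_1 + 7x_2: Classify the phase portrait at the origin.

A = [[-5,15],[-3,7]]; det(A-λI) = λ^2 - 2λ + 10.
λ = 1 ± 3i: positive real part.

unstable spiral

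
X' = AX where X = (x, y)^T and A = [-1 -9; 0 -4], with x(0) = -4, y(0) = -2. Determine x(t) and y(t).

x(t) = 2e^(-t) - 6e^(-4t), y(t) = -2e^(-4t)

Coefficient matrix A = [[-1, -9], [0, -4]].
Characteristic polynomial det(A - λI) = λ^2 + 5λ + 4 = 0.
Eigenvalues λ = -1, -4.
For λ=-1: (A-λI) row 1 is [0, -9], so an eigenvector is (1, 0).
For λ=-4: (A-λI) row 1 is [3, -9], so an eigenvector is (3, 1).
General solution: c_1e^(-t)(1,0) + c_2e^(-4t)(3,1).
Applying x(0)=-4, y(0)=-2 gives c_1=2, c_2=-2.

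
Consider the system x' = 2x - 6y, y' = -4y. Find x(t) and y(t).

Coefficient matrix A = [[2, -6], [0, -4]].
Characteristic polynomial det(A - λI) = λ^2 + 2λ - 8 = 0.
Eigenvalues λ = 2, -4.
For λ=2: (A-λI) row 1 is [0, -6], so an eigenvector is (-1, 0).
For λ=-4: (A-λI) row 1 is [6, -6], so an eigenvector is (1, 1).
General solution: K_1e^(2t)(-1,0) + K_2e^(-4t)(1,1).

x(t) = -K_1e^(2t) + K_2e^(-4t), y(t) = K_2e^(-4t)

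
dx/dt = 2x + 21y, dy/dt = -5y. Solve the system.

Coefficient matrix A = [[2, 21], [0, -5]].
Characteristic polynomial det(A - λI) = λ^2 + 3λ - 10 = 0.
Eigenvalues λ = -5, 2.
For λ=-5: (A-λI) row 1 is [7, 21], so an eigenvector is (3, -1).
For λ=2: (A-λI) row 1 is [0, 21], so an eigenvector is (1, 0).
General solution: C_1e^(-5t)(3,-1) + C_2e^(2t)(1,0).

x(t) = 3C_1e^(-5t) + C_2e^(2t), y(t) = -C_1e^(-5t)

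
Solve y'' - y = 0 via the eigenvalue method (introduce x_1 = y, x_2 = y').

Let x_1 = y, x_2 = y'. Then x_1' = x_2 and x_2' = x_1.
A = [[0,1],[1,0]]; det(A-λI) = λ^2 - 1.
Eigenvalues λ = 1, -1 with eigenvectors (1,1), (1,-1).

y(t) = c_1e^(t) + c_2e^(-t)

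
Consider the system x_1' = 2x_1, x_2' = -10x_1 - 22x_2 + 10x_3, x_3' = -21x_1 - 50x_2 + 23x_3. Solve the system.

Coefficient matrix A = [[2, 0, 0], [-10, -22, 10], [-21, -50, 23]].
det(A - λI) = 0 gives eigenvalues λ = -2, 2, 3.
For λ=-2: eigenvector (0,1,2).
For λ=2: eigenvector (1,0,1).
For λ=3: eigenvector (0,2,5).
General solution: K_1e^(-2t)(0,1,2) + K_2e^(2t)(1,0,1) + K_3e^(3t)(0,2,5).

x_1(t) = K_2e^(2t), x_2(t) = K_1e^(-2t) + 2K_3e^(3t), x_3(t) = 2K_1e^(-2t) + K_2e^(2t) + 5K_3e^(3t)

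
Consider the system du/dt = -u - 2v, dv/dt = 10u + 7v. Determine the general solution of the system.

Coefficient matrix A = [[-1, -2], [10, 7]].
Characteristic polynomial det(A - λI) = λ^2 - 6λ + 13 = 0.
Eigenvalues λ = 3 ± 2i (complex conjugate pair).
For λ=3+2i: an eigenvector is (0,-1) - i(1,-2) = (0 - i, -1 + 2i).
A real fundamental pair from Re and Im of e^((3+2i)t)v: X_1 = e^(3t)(cos(2t)·(0,-1) + sin(2t)·(1,-2)), X_2 = e^(3t)(sin(2t)·(0,-1) - cos(2t)·(1,-2)).
General solution: K_1X_1 + K_2X_2.

u(t) = K_1e^(3t)sin(2t) - K_2e^(3t)cos(2t), v(t) = -2K_1e^(3t)sin(2t) - K_1e^(3t)cos(2t) - K_2e^(3t)sin(2t) + 2K_2e^(3t)cos(2t)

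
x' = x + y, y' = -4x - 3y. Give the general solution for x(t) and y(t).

x(t) = -c_1e^(-t) - c_2te^(-t) - 2c_2e^(-t), y(t) = 2c_1e^(-t) + 2c_2te^(-t) + 3c_2e^(-t)

Coefficient matrix A = [[1, 1], [-4, -3]].
Characteristic polynomial det(A - λI) = λ^2 + 2λ + 1 = 0.
Single eigenvalue λ = -1 with algebraic multiplicity 2.
Eigenvector v = (-1,2); generalized eigenvector w with (A-λI)w=v is (-2,3).
General solution: e^(-t)[c_1·v + c_2·(t·v + w)].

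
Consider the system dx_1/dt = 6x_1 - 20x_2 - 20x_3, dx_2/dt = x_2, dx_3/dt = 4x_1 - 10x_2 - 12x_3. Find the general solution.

x_1(t) = 5C_1e^(-2t) - 4C_2e^(t) + 2C_3e^(-4t), x_2(t) = C_2e^(t), x_3(t) = 2C_1e^(-2t) - 2C_2e^(t) + C_3e^(-4t)

Coefficient matrix A = [[6, -20, -20], [0, 1, 0], [4, -10, -12]].
det(A - λI) = 0 gives eigenvalues λ = -2, 1, -4.
For λ=-2: eigenvector (5,0,2).
For λ=1: eigenvector (-4,1,-2).
For λ=-4: eigenvector (2,0,1).
General solution: C_1e^(-2t)(5,0,2) + C_2e^(t)(-4,1,-2) + C_3e^(-4t)(2,0,1).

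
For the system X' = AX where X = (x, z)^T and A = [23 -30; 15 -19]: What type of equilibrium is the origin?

unstable spiral

A = [[23,-30],[15,-19]]; det(A-λI) = λ^2 - 4λ + 13.
λ = 2 ± 3i: positive real part.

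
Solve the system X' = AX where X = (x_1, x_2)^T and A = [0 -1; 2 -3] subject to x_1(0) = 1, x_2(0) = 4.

Coefficient matrix A = [[0, -1], [2, -3]].
Characteristic polynomial det(A - λI) = λ^2 + 3λ + 2 = 0.
Eigenvalues λ = -1, -2.
For λ=-1: (A-λI) row 1 is [1, -1], so an eigenvector is (-1, -1).
For λ=-2: (A-λI) row 1 is [2, -1], so an eigenvector is (-1, -2).
General solution: C_1e^(-t)(-1,-1) + C_2e^(-2t)(-1,-2).
Applying x_1(0)=1, x_2(0)=4 gives C_1=2, C_2=-3.

x_1(t) = -2e^(-t) + 3e^(-2t), x_2(t) = -2e^(-t) + 6e^(-2t)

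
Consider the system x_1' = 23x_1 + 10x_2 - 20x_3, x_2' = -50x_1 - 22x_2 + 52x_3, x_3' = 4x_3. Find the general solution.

x_1(t) = c_1e^(3t) - 2c_3e^(-2t), x_2(t) = -2c_1e^(3t) + 2c_2e^(4t) + 5c_3e^(-2t), x_3(t) = c_2e^(4t)

Coefficient matrix A = [[23, 10, -20], [-50, -22, 52], [0, 0, 4]].
det(A - λI) = 0 gives eigenvalues λ = 3, 4, -2.
For λ=3: eigenvector (1,-2,0).
For λ=4: eigenvector (0,2,1).
For λ=-2: eigenvector (-2,5,0).
General solution: c_1e^(3t)(1,-2,0) + c_2e^(4t)(0,2,1) + c_3e^(-2t)(-2,5,0).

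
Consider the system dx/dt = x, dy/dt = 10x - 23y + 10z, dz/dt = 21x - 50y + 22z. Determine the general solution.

Coefficient matrix A = [[1, 0, 0], [10, -23, 10], [21, -50, 22]].
det(A - λI) = 0 gives eigenvalues λ = 1, 2, -3.
For λ=1: eigenvector (1,0,-1).
For λ=2: eigenvector (0,2,5).
For λ=-3: eigenvector (0,1,2).
General solution: K_1e^(t)(1,0,-1) + K_2e^(2t)(0,2,5) + K_3e^(-3t)(0,1,2).

x(t) = K_1e^(t), y(t) = 2K_2e^(2t) + K_3e^(-3t), z(t) = -K_1e^(t) + 5K_2e^(2t) + 2K_3e^(-3t)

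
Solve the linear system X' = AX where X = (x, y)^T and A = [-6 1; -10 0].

x(t) = -C_1e^(-3t)cos(t) - C_2e^(-3t)sin(t), y(t) = C_1e^(-3t)sin(t) - 3C_1e^(-3t)cos(t) - 3C_2e^(-3t)sin(t) - C_2e^(-3t)cos(t)

Coefficient matrix A = [[-6, 1], [-10, 0]].
Characteristic polynomial det(A - λI) = λ^2 + 6λ + 10 = 0.
Eigenvalues λ = -3 ± i (complex conjugate pair).
For λ=-3+i: an eigenvector is (-1,-3) - i(0,1) = (-1, -3 - i).
A real fundamental pair from Re and Im of e^((-3+i)t)v: X_1 = e^(-3t)(cos(t)·(-1,-3) + sin(t)·(0,1)), X_2 = e^(-3t)(sin(t)·(-1,-3) - cos(t)·(0,1)).
General solution: C_1X_1 + C_2X_2.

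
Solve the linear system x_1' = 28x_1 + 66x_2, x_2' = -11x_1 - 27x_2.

Coefficient matrix A = [[28, 66], [-11, -27]].
Characteristic polynomial det(A - λI) = λ^2 - λ - 30 = 0.
Eigenvalues λ = -5, 6.
For λ=-5: (A-λI) row 1 is [33, 66], so an eigenvector is (-2, 1).
For λ=6: (A-λI) row 1 is [22, 66], so an eigenvector is (3, -1).
General solution: K_1e^(-5t)(-2,1) + K_2e^(6t)(3,-1).

x_1(t) = -2K_1e^(-5t) + 3K_2e^(6t), x_2(t) = K_1e^(-5t) - K_2e^(6t)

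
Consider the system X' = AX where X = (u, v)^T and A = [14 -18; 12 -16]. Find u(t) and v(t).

Coefficient matrix A = [[14, -18], [12, -16]].
Characteristic polynomial det(A - λI) = λ^2 + 2λ - 8 = 0.
Eigenvalues λ = -4, 2.
For λ=-4: (A-λI) row 1 is [18, -18], so an eigenvector is (1, 1).
For λ=2: (A-λI) row 1 is [12, -18], so an eigenvector is (-3, -2).
General solution: c_1e^(-4t)(1,1) + c_2e^(2t)(-3,-2).

u(t) = c_1e^(-4t) - 3c_2e^(2t), v(t) = c_1e^(-4t) - 2c_2e^(2t)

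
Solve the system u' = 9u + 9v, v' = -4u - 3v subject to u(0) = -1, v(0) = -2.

u(t) = -24te^(3t) - e^(3t), v(t) = 16te^(3t) - 2e^(3t)

Coefficient matrix A = [[9, 9], [-4, -3]].
Characteristic polynomial det(A - λI) = λ^2 - 6λ + 9 = 0.
Single eigenvalue λ = 3 with algebraic multiplicity 2.
Eigenvector v = (-3,2); generalized eigenvector w with (A-λI)w=v is (-2,1).
General solution: e^(3t)[C_1·v + C_2·(t·v + w)].
Applying u(0)=-1, v(0)=-2 gives C_1=-5, C_2=8.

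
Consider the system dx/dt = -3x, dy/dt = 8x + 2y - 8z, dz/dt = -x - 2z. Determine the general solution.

Coefficient matrix A = [[-3, 0, 0], [8, 2, -8], [-1, 0, -2]].
det(A - λI) = 0 gives eigenvalues λ = -3, 2, -2.
For λ=-3: eigenvector (1,0,1).
For λ=2: eigenvector (0,1,0).
For λ=-2: eigenvector (0,2,1).
General solution: c_1e^(-3t)(1,0,1) + c_2e^(2t)(0,1,0) + c_3e^(-2t)(0,2,1).

x(t) = c_1e^(-3t), y(t) = c_2e^(2t) + 2c_3e^(-2t), z(t) = c_1e^(-3t) + c_3e^(-2t)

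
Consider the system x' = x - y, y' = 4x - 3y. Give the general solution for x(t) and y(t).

Coefficient matrix A = [[1, -1], [4, -3]].
Characteristic polynomial det(A - λI) = λ^2 + 2λ + 1 = 0.
Single eigenvalue λ = -1 with algebraic multiplicity 2.
Eigenvector v = (1,2); generalized eigenvector w with (A-λI)w=v is (0,-1).
General solution: e^(-t)[C_1·v + C_2·(t·v + w)].

x(t) = C_1e^(-t) + C_2te^(-t), y(t) = 2C_1e^(-t) + 2C_2te^(-t) - C_2e^(-t)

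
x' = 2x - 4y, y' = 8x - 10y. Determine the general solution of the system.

Coefficient matrix A = [[2, -4], [8, -10]].
Characteristic polynomial det(A - λI) = λ^2 + 8λ + 12 = 0.
Eigenvalues λ = -2, -6.
For λ=-2: (A-λI) row 1 is [4, -4], so an eigenvector is (-1, -1).
For λ=-6: (A-λI) row 1 is [8, -4], so an eigenvector is (-1, -2).
General solution: K_1e^(-2t)(-1,-1) + K_2e^(-6t)(-1,-2).

x(t) = -K_1e^(-2t) - K_2e^(-6t), y(t) = -K_1e^(-2t) - 2K_2e^(-6t)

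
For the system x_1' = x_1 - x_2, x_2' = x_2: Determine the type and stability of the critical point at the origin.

unstable improper node

A = [[1,-1],[0,1]]; det(A-λI) = λ^2 - 2λ + 1.
repeated λ = 1 with a single eigenvector.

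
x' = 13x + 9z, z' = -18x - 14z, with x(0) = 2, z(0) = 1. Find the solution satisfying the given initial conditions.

Coefficient matrix A = [[13, 9], [-18, -14]].
Characteristic polynomial det(A - λI) = λ^2 + λ - 20 = 0.
Eigenvalues λ = 4, -5.
For λ=4: (A-λI) row 1 is [9, 9], so an eigenvector is (1, -1).
For λ=-5: (A-λI) row 1 is [18, 9], so an eigenvector is (1, -2).
General solution: C_1e^(4t)(1,-1) + C_2e^(-5t)(1,-2).
Applying x(0)=2, z(0)=1 gives C_1=5, C_2=-3.

x(t) = 5e^(4t) - 3e^(-5t), z(t) = -5e^(4t) + 6e^(-5t)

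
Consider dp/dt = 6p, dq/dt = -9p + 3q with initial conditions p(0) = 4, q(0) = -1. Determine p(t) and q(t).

Coefficient matrix A = [[6, 0], [-9, 3]].
Characteristic polynomial det(A - λI) = λ^2 - 9λ + 18 = 0.
Eigenvalues λ = 6, 3.
For λ=6: (A-λI) row 2 is [-9, -3], so an eigenvector is (1, -3).
For λ=3: (A-λI) row 1 is [3, 0], so an eigenvector is (0, -1).
General solution: K_1e^(6t)(1,-3) + K_2e^(3t)(0,-1).
Applying p(0)=4, q(0)=-1 gives K_1=4, K_2=-11.

p(t) = 4e^(6t), q(t) = -12e^(6t) + 11e^(3t)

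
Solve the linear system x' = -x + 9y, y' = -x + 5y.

Coefficient matrix A = [[-1, 9], [-1, 5]].
Characteristic polynomial det(A - λI) = λ^2 - 4λ + 4 = 0.
Single eigenvalue λ = 2 with algebraic multiplicity 2.
Eigenvector v = (3,1); generalized eigenvector w with (A-λI)w=v is (-1,0).
General solution: e^(2t)[c_1·v + c_2·(t·v + w)].

x(t) = 3c_1e^(2t) + 3c_2te^(2t) - c_2e^(2t), y(t) = c_1e^(2t) + c_2te^(2t)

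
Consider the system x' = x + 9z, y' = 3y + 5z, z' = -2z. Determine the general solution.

Coefficient matrix A = [[1, 0, 9], [0, 3, 5], [0, 0, -2]].
det(A - λI) = 0 gives eigenvalues λ = 1, 3, -2.
For λ=1: eigenvector (1,0,0).
For λ=3: eigenvector (0,1,0).
For λ=-2: eigenvector (-3,-1,1).
General solution: K_1e^(t)(1,0,0) + K_2e^(3t)(0,1,0) + K_3e^(-2t)(-3,-1,1).

x(t) = K_1e^(t) - 3K_3e^(-2t), y(t) = K_2e^(3t) - K_3e^(-2t), z(t) = K_3e^(-2t)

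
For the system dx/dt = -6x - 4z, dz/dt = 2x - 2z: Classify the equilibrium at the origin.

stable spiral

A = [[-6,-4],[2,-2]]; det(A-λI) = λ^2 + 8λ + 20.
λ = -4 ± 2i: negative real part.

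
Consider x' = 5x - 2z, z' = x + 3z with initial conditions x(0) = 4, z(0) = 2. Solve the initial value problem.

Coefficient matrix A = [[5, -2], [1, 3]].
Characteristic polynomial det(A - λI) = λ^2 - 8λ + 17 = 0.
Eigenvalues λ = 4 ± i (complex conjugate pair).
For λ=4+i: an eigenvector is (1,1) - i(-1,0) = (1 + i, 1).
A real fundamental pair from Re and Im of e^((4+i)t)v: X_1 = e^(4t)(cos(t)·(1,1) + sin(t)·(-1,0)), X_2 = e^(4t)(sin(t)·(1,1) - cos(t)·(-1,0)).
General solution: c_1X_1 + c_2X_2.
Applying x(0)=4, z(0)=2 gives c_1=2, c_2=2.

x(t) = 4e^(4t)cos(t), z(t) = 2e^(4t)sin(t) + 2e^(4t)cos(t)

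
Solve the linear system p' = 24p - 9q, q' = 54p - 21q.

p(t) = c_1e^(-3t) - c_2e^(6t), q(t) = 3c_1e^(-3t) - 2c_2e^(6t)

Coefficient matrix A = [[24, -9], [54, -21]].
Characteristic polynomial det(A - λI) = λ^2 - 3λ - 18 = 0.
Eigenvalues λ = -3, 6.
For λ=-3: (A-λI) row 1 is [27, -9], so an eigenvector is (1, 3).
For λ=6: (A-λI) row 1 is [18, -9], so an eigenvector is (-1, -2).
General solution: c_1e^(-3t)(1,3) + c_2e^(6t)(-1,-2).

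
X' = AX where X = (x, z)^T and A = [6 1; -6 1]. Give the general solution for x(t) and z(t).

Coefficient matrix A = [[6, 1], [-6, 1]].
Characteristic polynomial det(A - λI) = λ^2 - 7λ + 12 = 0.
Eigenvalues λ = 4, 3.
For λ=4: (A-λI) row 1 is [2, 1], so an eigenvector is (-1, 2).
For λ=3: (A-λI) row 1 is [3, 1], so an eigenvector is (1, -3).
General solution: c_1e^(4t)(-1,2) + c_2e^(3t)(1,-3).

x(t) = -c_1e^(4t) + c_2e^(3t), z(t) = 2c_1e^(4t) - 3c_2e^(3t)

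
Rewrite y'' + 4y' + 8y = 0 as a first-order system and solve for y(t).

Let x_1 = y, x_2 = y'. Then x_1' = x_2 and x_2' = -8x_1 - 4x_2.
A = [[0,1],[-8,-4]]; det(A-λI) = λ^2 + 4λ + 8.
Eigenvalues λ = -2 ± 2i.

y(t) = K_1e^(-2t)cos(2t) + K_2e^(-2t)sin(2t)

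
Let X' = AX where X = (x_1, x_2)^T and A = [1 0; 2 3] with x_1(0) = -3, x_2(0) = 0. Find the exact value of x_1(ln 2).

-6

A = [[1,0],[2,3]]; eigenvalues λ = 1, 3.
Eigenvectors: (1,-1) for λ=1, (0,1) for λ=3.
From the initial condition, c_1 = -3, c_2 = -3.
x_1(ln 2) = (-3)(2^1)(1) + (-3)(2^3)(0) = -6.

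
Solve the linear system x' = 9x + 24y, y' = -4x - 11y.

x(t) = -3C_1e^(t) - 2C_2e^(-3t), y(t) = C_1e^(t) + C_2e^(-3t)

Coefficient matrix A = [[9, 24], [-4, -11]].
Characteristic polynomial det(A - λI) = λ^2 + 2λ - 3 = 0.
Eigenvalues λ = 1, -3.
For λ=1: (A-λI) row 1 is [8, 24], so an eigenvector is (-3, 1).
For λ=-3: (A-λI) row 1 is [12, 24], so an eigenvector is (-2, 1).
General solution: C_1e^(t)(-3,1) + C_2e^(-3t)(-2,1).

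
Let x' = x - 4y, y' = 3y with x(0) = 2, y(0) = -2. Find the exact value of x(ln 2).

A = [[1,-4],[0,3]]; eigenvalues λ = 3, 1.
Eigenvectors: (2,-1) for λ=3, (-1,0) for λ=1.
From the initial condition, c_1 = 2, c_2 = 2.
x(ln 2) = (2)(2^3)(2) + (2)(2^1)(-1) = 28.

28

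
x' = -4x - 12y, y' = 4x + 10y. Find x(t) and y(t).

Coefficient matrix A = [[-4, -12], [4, 10]].
Characteristic polynomial det(A - λI) = λ^2 - 6λ + 8 = 0.
Eigenvalues λ = 2, 4.
For λ=2: (A-λI) row 1 is [-6, -12], so an eigenvector is (-2, 1).
For λ=4: (A-λI) row 1 is [-8, -12], so an eigenvector is (-3, 2).
General solution: c_1e^(2t)(-2,1) + c_2e^(4t)(-3,2).

x(t) = -2c_1e^(2t) - 3c_2e^(4t), y(t) = c_1e^(2t) + 2c_2e^(4t)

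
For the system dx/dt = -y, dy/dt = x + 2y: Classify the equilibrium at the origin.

A = [[0,-1],[1,2]]; det(A-λI) = λ^2 - 2λ + 1.
repeated λ = 1 with a single eigenvector.

unstable improper node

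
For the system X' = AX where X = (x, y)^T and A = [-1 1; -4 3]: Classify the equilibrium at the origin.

unstable improper node

A = [[-1,1],[-4,3]]; det(A-λI) = λ^2 - 2λ + 1.
repeated λ = 1 with a single eigenvector.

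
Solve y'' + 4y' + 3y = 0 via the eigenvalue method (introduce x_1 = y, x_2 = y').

Let x_1 = y, x_2 = y'. Then x_1' = x_2 and x_2' = -3x_1 - 4x_2.
A = [[0,1],[-3,-4]]; det(A-λI) = λ^2 + 4λ + 3.
Eigenvalues λ = -3, -1 with eigenvectors (1,-3), (1,-1).

y(t) = K_1e^(-3t) + K_2e^(-t)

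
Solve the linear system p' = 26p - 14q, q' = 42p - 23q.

Coefficient matrix A = [[26, -14], [42, -23]].
Characteristic polynomial det(A - λI) = λ^2 - 3λ - 10 = 0.
Eigenvalues λ = 5, -2.
For λ=5: (A-λI) row 1 is [21, -14], so an eigenvector is (2, 3).
For λ=-2: (A-λI) row 1 is [28, -14], so an eigenvector is (1, 2).
General solution: C_1e^(5t)(2,3) + C_2e^(-2t)(1,2).

p(t) = 2C_1e^(5t) + C_2e^(-2t), q(t) = 3C_1e^(5t) + 2C_2e^(-2t)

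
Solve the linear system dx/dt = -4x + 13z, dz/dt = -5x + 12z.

Coefficient matrix A = [[-4, 13], [-5, 12]].
Characteristic polynomial det(A - λI) = λ^2 - 8λ + 17 = 0.
Eigenvalues λ = 4 ± i (complex conjugate pair).
For λ=4+i: an eigenvector is (-3,-2) - i(-2,-1) = (-3 + 2i, -2 + i).
A real fundamental pair from Re and Im of e^((4+i)t)v: X_1 = e^(4t)(cos(t)·(-3,-2) + sin(t)·(-2,-1)), X_2 = e^(4t)(sin(t)·(-3,-2) - cos(t)·(-2,-1)).
General solution: c_1X_1 + c_2X_2.

x(t) = -2c_1e^(4t)sin(t) - 3c_1e^(4t)cos(t) - 3c_2e^(4t)sin(t) + 2c_2e^(4t)cos(t), z(t) = -c_1e^(4t)sin(t) - 2c_1e^(4t)cos(t) - 2c_2e^(4t)sin(t) + c_2e^(4t)cos(t)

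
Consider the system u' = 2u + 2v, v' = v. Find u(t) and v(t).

u(t) = 2c_1e^(t) + c_2e^(2t), v(t) = -c_1e^(t)

Coefficient matrix A = [[2, 2], [0, 1]].
Characteristic polynomial det(A - λI) = λ^2 - 3λ + 2 = 0.
Eigenvalues λ = 1, 2.
For λ=1: (A-λI) row 1 is [1, 2], so an eigenvector is (2, -1).
For λ=2: (A-λI) row 1 is [0, 2], so an eigenvector is (1, 0).
General solution: c_1e^(t)(2,-1) + c_2e^(2t)(1,0).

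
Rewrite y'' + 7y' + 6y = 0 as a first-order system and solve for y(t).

y(t) = C_1e^(-t) + C_2e^(-6t)

Let x_1 = y, x_2 = y'. Then x_1' = x_2 and x_2' = -6x_1 - 7x_2.
A = [[0,1],[-6,-7]]; det(A-λI) = λ^2 + 7λ + 6.
Eigenvalues λ = -1, -6 with eigenvectors (1,-1), (1,-6).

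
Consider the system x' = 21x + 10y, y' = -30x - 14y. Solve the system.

x(t) = C_1e^(t) + 2C_2e^(6t), y(t) = -2C_1e^(t) - 3C_2e^(6t)

Coefficient matrix A = [[21, 10], [-30, -14]].
Characteristic polynomial det(A - λI) = λ^2 - 7λ + 6 = 0.
Eigenvalues λ = 1, 6.
For λ=1: (A-λI) row 1 is [20, 10], so an eigenvector is (1, -2).
For λ=6: (A-λI) row 1 is [15, 10], so an eigenvector is (2, -3).
General solution: C_1e^(t)(1,-2) + C_2e^(6t)(2,-3).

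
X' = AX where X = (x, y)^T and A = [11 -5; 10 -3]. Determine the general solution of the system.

x(t) = -c_1e^(4t)sin(t) + 2c_1e^(4t)cos(t) + 2c_2e^(4t)sin(t) + c_2e^(4t)cos(t), y(t) = -c_1e^(4t)sin(t) + 3c_1e^(4t)cos(t) + 3c_2e^(4t)sin(t) + c_2e^(4t)cos(t)

Coefficient matrix A = [[11, -5], [10, -3]].
Characteristic polynomial det(A - λI) = λ^2 - 8λ + 17 = 0.
Eigenvalues λ = 4 ± i (complex conjugate pair).
For λ=4+i: an eigenvector is (2,3) - i(-1,-1) = (2 + i, 3 + i).
A real fundamental pair from Re and Im of e^((4+i)t)v: X_1 = e^(4t)(cos(t)·(2,3) + sin(t)·(-1,-1)), X_2 = e^(4t)(sin(t)·(2,3) - cos(t)·(-1,-1)).
General solution: c_1X_1 + c_2X_2.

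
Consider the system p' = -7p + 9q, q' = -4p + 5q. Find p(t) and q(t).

p(t) = -3c_1e^(-t) - 3c_2te^(-t) - c_2e^(-t), q(t) = -2c_1e^(-t) - 2c_2te^(-t) - c_2e^(-t)

Coefficient matrix A = [[-7, 9], [-4, 5]].
Characteristic polynomial det(A - λI) = λ^2 + 2λ + 1 = 0.
Single eigenvalue λ = -1 with algebraic multiplicity 2.
Eigenvector v = (-3,-2); generalized eigenvector w with (A-λI)w=v is (-1,-1).
General solution: e^(-t)[c_1·v + c_2·(t·v + w)].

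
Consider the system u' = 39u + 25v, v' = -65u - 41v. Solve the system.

u(t) = -2K_1e^(-t)sin(5t) + K_1e^(-t)cos(5t) + K_2e^(-t)sin(5t) + 2K_2e^(-t)cos(5t), v(t) = 3K_1e^(-t)sin(5t) - 2K_1e^(-t)cos(5t) - 2K_2e^(-t)sin(5t) - 3K_2e^(-t)cos(5t)

Coefficient matrix A = [[39, 25], [-65, -41]].
Characteristic polynomial det(A - λI) = λ^2 + 2λ + 26 = 0.
Eigenvalues λ = -1 ± 5i (complex conjugate pair).
For λ=-1+5i: an eigenvector is (1,-2) - i(-2,3) = (1 + 2i, -2 - 3i).
A real fundamental pair from Re and Im of e^((-1+5i)t)v: X_1 = e^(-t)(cos(5t)·(1,-2) + sin(5t)·(-2,3)), X_2 = e^(-t)(sin(5t)·(1,-2) - cos(5t)·(-2,3)).
General solution: K_1X_1 + K_2X_2.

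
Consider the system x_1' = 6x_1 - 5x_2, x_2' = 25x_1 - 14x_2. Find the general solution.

x_1(t) = -K_1e^(-4t)sin(5t) + K_2e^(-4t)cos(5t), x_2(t) = -2K_1e^(-4t)sin(5t) + K_1e^(-4t)cos(5t) + K_2e^(-4t)sin(5t) + 2K_2e^(-4t)cos(5t)

Coefficient matrix A = [[6, -5], [25, -14]].
Characteristic polynomial det(A - λI) = λ^2 + 8λ + 41 = 0.
Eigenvalues λ = -4 ± 5i (complex conjugate pair).
For λ=-4+5i: an eigenvector is (0,1) - i(-1,-2) = (0 + i, 1 + 2i).
A real fundamental pair from Re and Im of e^((-4+5i)t)v: X_1 = e^(-4t)(cos(5t)·(0,1) + sin(5t)·(-1,-2)), X_2 = e^(-4t)(sin(5t)·(0,1) - cos(5t)·(-1,-2)).
General solution: K_1X_1 + K_2X_2.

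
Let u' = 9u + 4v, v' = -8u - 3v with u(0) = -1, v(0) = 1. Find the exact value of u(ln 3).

A = [[9,4],[-8,-3]]; eigenvalues λ = 5, 1.
Eigenvectors: (-1,1) for λ=5, (-1,2) for λ=1.
From the initial condition, c_1 = 1, c_2 = 0.
u(ln 3) = (1)(3^5)(-1) + (0)(3^1)(-1) = -243.

-243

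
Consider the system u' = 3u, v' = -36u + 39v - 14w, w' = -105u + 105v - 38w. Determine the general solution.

u(t) = c_3e^(3t), v(t) = c_1e^(-3t) + 2c_2e^(4t) + c_3e^(3t), w(t) = 3c_1e^(-3t) + 5c_2e^(4t)

Coefficient matrix A = [[3, 0, 0], [-36, 39, -14], [-105, 105, -38]].
det(A - λI) = 0 gives eigenvalues λ = -3, 4, 3.
For λ=-3: eigenvector (0,1,3).
For λ=4: eigenvector (0,2,5).
For λ=3: eigenvector (1,1,0).
General solution: c_1e^(-3t)(0,1,3) + c_2e^(4t)(0,2,5) + c_3e^(3t)(1,1,0).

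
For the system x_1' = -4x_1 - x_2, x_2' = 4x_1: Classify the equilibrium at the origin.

A = [[-4,-1],[4,0]]; det(A-λI) = λ^2 + 4λ + 4.
repeated λ = -2 with a single eigenvector.

stable improper node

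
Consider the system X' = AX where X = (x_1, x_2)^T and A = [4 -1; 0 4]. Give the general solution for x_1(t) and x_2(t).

Coefficient matrix A = [[4, -1], [0, 4]].
Characteristic polynomial det(A - λI) = λ^2 - 8λ + 16 = 0.
Single eigenvalue λ = 4 with algebraic multiplicity 2.
Eigenvector v = (1,0); generalized eigenvector w with (A-λI)w=v is (-1,-1).
General solution: e^(4t)[K_1·v + K_2·(t·v + w)].

x_1(t) = K_1e^(4t) + K_2te^(4t) - K_2e^(4t), x_2(t) = -K_2e^(4t)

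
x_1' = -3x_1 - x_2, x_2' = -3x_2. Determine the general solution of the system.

x_1(t) = c_1e^(-3t) + c_2te^(-3t) - 2c_2e^(-3t), x_2(t) = -c_2e^(-3t)

Coefficient matrix A = [[-3, -1], [0, -3]].
Characteristic polynomial det(A - λI) = λ^2 + 6λ + 9 = 0.
Single eigenvalue λ = -3 with algebraic multiplicity 2.
Eigenvector v = (1,0); generalized eigenvector w with (A-λI)w=v is (-2,-1).
General solution: e^(-3t)[c_1·v + c_2·(t·v + w)].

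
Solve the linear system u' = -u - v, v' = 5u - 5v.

u(t) = -c_1e^(-3t)sin(t) + c_2e^(-3t)cos(t), v(t) = -2c_1e^(-3t)sin(t) + c_1e^(-3t)cos(t) + c_2e^(-3t)sin(t) + 2c_2e^(-3t)cos(t)

Coefficient matrix A = [[-1, -1], [5, -5]].
Characteristic polynomial det(A - λI) = λ^2 + 6λ + 10 = 0.
Eigenvalues λ = -3 ± i (complex conjugate pair).
For λ=-3+i: an eigenvector is (0,1) - i(-1,-2) = (0 + i, 1 + 2i).
A real fundamental pair from Re and Im of e^((-3+i)t)v: X_1 = e^(-3t)(cos(t)·(0,1) + sin(t)·(-1,-2)), X_2 = e^(-3t)(sin(t)·(0,1) - cos(t)·(-1,-2)).
General solution: c_1X_1 + c_2X_2.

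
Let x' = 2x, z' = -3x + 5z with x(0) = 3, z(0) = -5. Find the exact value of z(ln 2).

-244

A = [[2,0],[-3,5]]; eigenvalues λ = 5, 2.
Eigenvectors: (0,1) for λ=5, (-1,-1) for λ=2.
From the initial condition, c_1 = -8, c_2 = -3.
z(ln 2) = (-8)(2^5)(1) + (-3)(2^2)(-1) = -244.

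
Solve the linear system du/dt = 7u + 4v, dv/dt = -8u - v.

u(t) = C_1e^(3t)cos(4t) + C_2e^(3t)sin(4t), v(t) = -C_1e^(3t)sin(4t) - C_1e^(3t)cos(4t) - C_2e^(3t)sin(4t) + C_2e^(3t)cos(4t)

Coefficient matrix A = [[7, 4], [-8, -1]].
Characteristic polynomial det(A - λI) = λ^2 - 6λ + 25 = 0.
Eigenvalues λ = 3 ± 4i (complex conjugate pair).
For λ=3+4i: an eigenvector is (1,-1) - i(0,-1) = (1, -1 + i).
A real fundamental pair from Re and Im of e^((3+4i)t)v: X_1 = e^(3t)(cos(4t)·(1,-1) + sin(4t)·(0,-1)), X_2 = e^(3t)(sin(4t)·(1,-1) - cos(4t)·(0,-1)).
General solution: C_1X_1 + C_2X_2.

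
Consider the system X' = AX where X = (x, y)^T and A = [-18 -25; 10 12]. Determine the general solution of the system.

Coefficient matrix A = [[-18, -25], [10, 12]].
Characteristic polynomial det(A - λI) = λ^2 + 6λ + 34 = 0.
Eigenvalues λ = -3 ± 5i (complex conjugate pair).
For λ=-3+5i: an eigenvector is (-2,1) - i(1,-1) = (-2 - i, 1 + i).
A real fundamental pair from Re and Im of e^((-3+5i)t)v: X_1 = e^(-3t)(cos(5t)·(-2,1) + sin(5t)·(1,-1)), X_2 = e^(-3t)(sin(5t)·(-2,1) - cos(5t)·(1,-1)).
General solution: K_1X_1 + K_2X_2.

x(t) = K_1e^(-3t)sin(5t) - 2K_1e^(-3t)cos(5t) - 2K_2e^(-3t)sin(5t) - K_2e^(-3t)cos(5t), y(t) = -K_1e^(-3t)sin(5t) + K_1e^(-3t)cos(5t) + K_2e^(-3t)sin(5t) + K_2e^(-3t)cos(5t)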